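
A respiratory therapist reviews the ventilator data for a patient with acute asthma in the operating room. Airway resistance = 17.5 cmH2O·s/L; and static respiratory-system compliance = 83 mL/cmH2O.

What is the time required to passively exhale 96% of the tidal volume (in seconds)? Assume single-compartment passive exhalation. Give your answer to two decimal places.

τ = R × C = 17.5 × 83 mL/cmH2O = 17.5 × 0.083 L/cmH2O = 1.453 s.
Exhaled fraction f = 1 − e^(−t/τ) → t = −τ·ln(1 − f) = −1.453·ln(0.04) = 4.677 s.

4.68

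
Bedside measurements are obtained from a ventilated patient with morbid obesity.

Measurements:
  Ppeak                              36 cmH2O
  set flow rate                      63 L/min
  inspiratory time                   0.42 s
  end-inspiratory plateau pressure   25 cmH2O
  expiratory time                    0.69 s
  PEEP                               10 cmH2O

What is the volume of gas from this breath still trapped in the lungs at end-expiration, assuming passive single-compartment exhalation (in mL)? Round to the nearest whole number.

47

Flow: 63 L/min ÷ 60 = 1.05 L/s.
Vt = flow × Ti = 1.05 L/s × 0.42 s × 1000 mL/L = 441.0 mL.
R = (PIP − Pplat)/V̇ = (36 − 25) / 1.05 = 11.0/1.05 = 10.476 cmH2O·s/L.
C = Vt/(Pplat − PEEP) = 441.0 / (25 − 10) = 441.0/15.0 = 29.4 mL/cmH2O.
τ = R × C = 10.476 × 0.0294 L/cmH2O = 0.308 s.
Fraction remaining = e^(−Te/τ) = e^(−0.69/0.308) = 0.1064.
Trapped volume = 441.0 × 0.1064 = 46.922 mL.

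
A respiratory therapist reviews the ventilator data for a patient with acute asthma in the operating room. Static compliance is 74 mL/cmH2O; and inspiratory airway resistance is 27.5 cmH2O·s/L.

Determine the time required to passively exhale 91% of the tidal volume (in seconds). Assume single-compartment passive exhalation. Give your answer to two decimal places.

4.90

τ = R × C = 27.5 × 74 mL/cmH2O = 27.5 × 0.074 L/cmH2O = 2.035 s.
Exhaled fraction f = 1 − e^(−t/τ) → t = −τ·ln(1 − f) = −2.035·ln(0.09) = 4.9 s.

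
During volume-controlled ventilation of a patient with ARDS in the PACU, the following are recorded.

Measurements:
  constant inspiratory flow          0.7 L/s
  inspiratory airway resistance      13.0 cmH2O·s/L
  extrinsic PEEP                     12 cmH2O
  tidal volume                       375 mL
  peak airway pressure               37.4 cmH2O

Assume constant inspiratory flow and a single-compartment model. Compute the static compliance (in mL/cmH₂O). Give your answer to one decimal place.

23.0

Equation of motion (constant flow): PIP = Vt/C + R·V̇ + PEEP.
Vt/C = PIP − R·V̇ − PEEP = 37.4 − 13.0×0.7 − 12 = 37.4 − 9.1 − 12 = 16.3 cmH2O.
C = Vt / 16.3 = 375 / 16.3 = 23.006 mL/cmH2O.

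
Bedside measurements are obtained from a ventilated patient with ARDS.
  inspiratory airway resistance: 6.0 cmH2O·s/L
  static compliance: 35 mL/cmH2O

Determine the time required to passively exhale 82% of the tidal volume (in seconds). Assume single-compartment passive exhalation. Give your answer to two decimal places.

0.36

τ = R × C = 6.0 × 35 mL/cmH2O = 6.0 × 0.035 L/cmH2O = 0.21 s.
Exhaled fraction f = 1 − e^(−t/τ) → t = −τ·ln(1 − f) = −0.21·ln(0.18) = 0.3601 s.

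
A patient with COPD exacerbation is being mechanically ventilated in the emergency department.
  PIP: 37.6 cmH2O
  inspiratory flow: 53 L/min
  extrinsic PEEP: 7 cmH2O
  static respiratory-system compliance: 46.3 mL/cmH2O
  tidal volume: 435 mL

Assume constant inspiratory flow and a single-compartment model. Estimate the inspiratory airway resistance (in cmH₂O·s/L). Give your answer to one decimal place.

Flow: 53 L/min ÷ 60 = 0.8833 L/s.
Equation of motion (constant flow): PIP = Vt/C + R·V̇ + PEEP.
R·V̇ = PIP − Vt/C − PEEP = 37.6 − 435/46.3 − 7 = 37.6 − 9.395 − 7 = 21.205 cmH2O.
R = 21.205 / 0.8833 = 24.007 cmH2O·s/L.

24.0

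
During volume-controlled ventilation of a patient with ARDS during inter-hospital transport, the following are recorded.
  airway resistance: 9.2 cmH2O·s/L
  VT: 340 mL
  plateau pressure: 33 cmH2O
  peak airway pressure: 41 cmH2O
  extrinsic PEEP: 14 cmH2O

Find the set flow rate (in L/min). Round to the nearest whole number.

flow = (PIP − Pplat) / Raw = (41 − 33) / 9.2 = 0.8696 L/s × 60 = 52.176 L/min.

52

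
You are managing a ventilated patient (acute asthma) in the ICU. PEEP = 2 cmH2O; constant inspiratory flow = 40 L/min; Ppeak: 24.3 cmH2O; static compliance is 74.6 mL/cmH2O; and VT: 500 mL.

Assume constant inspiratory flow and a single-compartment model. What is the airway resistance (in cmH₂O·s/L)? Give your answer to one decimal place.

Flow: 40 L/min ÷ 60 = 0.6667 L/s.
Equation of motion (constant flow): PIP = Vt/C + R·V̇ + PEEP.
R·V̇ = PIP − Vt/C − PEEP = 24.3 − 500/74.6 − 2 = 24.3 − 6.702 − 2 = 15.598 cmH2O.
R = 15.598 / 0.6667 = 23.396 cmH2O·s/L.

23.4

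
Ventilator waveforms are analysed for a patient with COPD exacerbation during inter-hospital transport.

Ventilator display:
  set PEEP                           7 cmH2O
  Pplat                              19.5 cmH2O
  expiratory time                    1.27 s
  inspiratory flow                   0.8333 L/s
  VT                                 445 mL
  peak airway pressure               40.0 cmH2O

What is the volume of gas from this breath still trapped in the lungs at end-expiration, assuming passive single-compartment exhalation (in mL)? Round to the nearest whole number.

104

R = (PIP − Pplat)/V̇ = (40.0 − 19.5) / 0.8333 = 20.5/0.8333 = 24.601 cmH2O·s/L.
C = Vt/(Pplat − PEEP) = 445.0 / (19.5 − 7) = 445.0/12.5 = 35.6 mL/cmH2O.
τ = R × C = 24.601 × 0.0356 L/cmH2O = 0.8758 s.
Fraction remaining = e^(−Te/τ) = e^(−1.27/0.8758) = 0.2345.
Trapped volume = 445.0 × 0.2345 = 104.35 mL.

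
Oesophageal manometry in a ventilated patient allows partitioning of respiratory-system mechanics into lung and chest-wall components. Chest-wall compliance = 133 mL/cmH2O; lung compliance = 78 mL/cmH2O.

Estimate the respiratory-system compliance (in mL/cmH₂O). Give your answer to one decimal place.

Lung and chest wall are elastances in series: 1/Crs = 1/CL + 1/Ccw.
1/Crs = 1/78 + 1/133 = 0.02034.
Crs = 49.164 mL/cmH2O.

49.2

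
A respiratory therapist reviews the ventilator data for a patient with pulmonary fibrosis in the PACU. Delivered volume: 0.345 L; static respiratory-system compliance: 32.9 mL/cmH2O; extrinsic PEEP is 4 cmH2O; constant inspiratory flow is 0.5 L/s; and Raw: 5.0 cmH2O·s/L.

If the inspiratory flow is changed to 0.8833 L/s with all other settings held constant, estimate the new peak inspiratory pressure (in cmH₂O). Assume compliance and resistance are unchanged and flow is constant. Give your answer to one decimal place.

PIP = Vt/C + R·V̇ + PEEP (constant-flow equation of motion).
Only the resistive term changes: ΔPIP = R × ΔV̇ = 5.0 × (0.8833 − 0.5) = 5.0 × 0.3833 = 1.917 cmH2O.
Original PIP = 345/32.9 + 5.0×0.5 + 4 = 16.986 cmH2O; new PIP = 16.986 + (1.917) = 18.903 cmH2O.

18.9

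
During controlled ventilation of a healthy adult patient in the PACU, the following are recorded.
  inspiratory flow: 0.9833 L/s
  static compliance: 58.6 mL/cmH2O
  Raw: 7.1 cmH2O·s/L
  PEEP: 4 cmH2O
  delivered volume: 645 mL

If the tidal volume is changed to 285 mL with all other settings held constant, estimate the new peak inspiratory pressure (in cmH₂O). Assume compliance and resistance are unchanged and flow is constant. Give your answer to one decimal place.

15.8

PIP = Vt/C + R·V̇ + PEEP (constant-flow equation of motion).
Only the elastic term changes: ΔPIP = ΔVt / C = (285 − 645) / 58.6 = -6.143 cmH2O.
Original PIP = 645/58.6 + 7.1×0.9833 + 4 = 21.988 cmH2O; new PIP = 21.988 + (-6.143) = 15.845 cmH2O.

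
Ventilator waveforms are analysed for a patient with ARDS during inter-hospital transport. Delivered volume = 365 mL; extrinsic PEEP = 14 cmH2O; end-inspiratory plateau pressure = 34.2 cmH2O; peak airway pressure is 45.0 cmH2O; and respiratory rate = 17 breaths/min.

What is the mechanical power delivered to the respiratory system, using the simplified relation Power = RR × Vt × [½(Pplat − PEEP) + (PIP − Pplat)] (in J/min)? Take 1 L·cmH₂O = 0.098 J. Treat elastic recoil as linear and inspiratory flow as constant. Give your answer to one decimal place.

12.7

Per-breath work = Vt × [½(Pplat−PEEP) + (PIP−Pplat)] = 0.365 × [0.5×20.2 + 10.8] = 0.365 × 20.9 = 7.629 L·cmH2O.
Power = 17 × 7.629 = 129.69 L·cmH2O/min.
× 0.098 J/(L·cmH2O) → 12.71 J/min.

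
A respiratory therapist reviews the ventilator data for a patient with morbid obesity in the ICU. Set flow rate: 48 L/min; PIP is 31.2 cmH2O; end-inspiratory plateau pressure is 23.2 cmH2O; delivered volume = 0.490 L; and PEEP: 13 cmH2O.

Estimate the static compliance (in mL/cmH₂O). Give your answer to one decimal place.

48.0

Cstat = Vt / (Pplat − PEEP) = 490 / (23.2 − 13) = 490 / 10.2 = 48.039 mL/cmH2O.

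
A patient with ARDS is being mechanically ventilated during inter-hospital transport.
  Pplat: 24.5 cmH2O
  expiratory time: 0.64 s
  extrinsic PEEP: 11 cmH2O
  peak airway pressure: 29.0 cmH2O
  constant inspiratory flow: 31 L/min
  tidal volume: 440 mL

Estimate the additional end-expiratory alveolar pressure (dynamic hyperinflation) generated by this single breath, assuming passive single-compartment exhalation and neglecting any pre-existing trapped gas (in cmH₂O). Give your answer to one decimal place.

Flow: 31 L/min ÷ 60 = 0.5167 L/s.
R = (PIP − Pplat)/V̇ = (29.0 − 24.5) / 0.5167 = 4.5/0.5167 = 8.709 cmH2O·s/L.
C = Vt/(Pplat − PEEP) = 440.0 / (24.5 − 11) = 440.0/13.5 = 32.593 mL/cmH2O.
τ = R × C = 8.709 × 0.03259 L/cmH2O = 0.2838 s.
Fraction remaining = e^(−Te/τ) = e^(−0.64/0.2838) = 0.1049; trapped volume = 440.0 × 0.1049 = 46.156 mL.
Additional alveolar pressure from trapping ≈ V_trapped / C = 46.156 / 32.593 = 1.416 cmH2O.

1.4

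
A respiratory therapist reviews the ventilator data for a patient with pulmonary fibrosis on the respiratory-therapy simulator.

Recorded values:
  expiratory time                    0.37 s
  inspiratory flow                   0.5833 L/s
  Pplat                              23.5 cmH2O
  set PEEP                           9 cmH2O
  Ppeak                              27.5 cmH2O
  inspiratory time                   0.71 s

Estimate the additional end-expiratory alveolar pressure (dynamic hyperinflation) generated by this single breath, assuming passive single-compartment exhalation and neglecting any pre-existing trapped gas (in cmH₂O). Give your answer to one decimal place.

2.2

Vt = flow × Ti = 0.5833 L/s × 0.71 s × 1000 mL/L = 414.14 mL.
R = (PIP − Pplat)/V̇ = (27.5 − 23.5) / 0.5833 = 4.0/0.5833 = 6.858 cmH2O·s/L.
C = Vt/(Pplat − PEEP) = 414.14 / (23.5 − 9) = 414.14/14.5 = 28.561 mL/cmH2O.
τ = R × C = 6.858 × 0.02856 L/cmH2O = 0.1959 s.
Fraction remaining = e^(−Te/τ) = e^(−0.37/0.1959) = 0.1513; trapped volume = 414.14 × 0.1513 = 62.659 mL.
Additional alveolar pressure from trapping ≈ V_trapped / C = 62.659 / 28.561 = 2.194 cmH2O.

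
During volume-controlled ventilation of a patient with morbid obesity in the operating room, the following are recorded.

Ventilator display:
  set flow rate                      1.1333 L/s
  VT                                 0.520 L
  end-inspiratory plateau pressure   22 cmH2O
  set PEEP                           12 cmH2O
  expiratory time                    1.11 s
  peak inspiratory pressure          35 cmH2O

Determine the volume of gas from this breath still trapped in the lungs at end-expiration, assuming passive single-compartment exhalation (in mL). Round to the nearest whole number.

R = (PIP − Pplat)/V̇ = (35 − 22) / 1.1333 = 13.0/1.1333 = 11.471 cmH2O·s/L.
C = Vt/(Pplat − PEEP) = 520.0 / (22 − 12) = 520.0/10.0 = 52.0 mL/cmH2O.
τ = R × C = 11.471 × 0.052 L/cmH2O = 0.5965 s.
Fraction remaining = e^(−Te/τ) = e^(−1.11/0.5965) = 0.1555.
Trapped volume = 520.0 × 0.1555 = 80.86 mL.

81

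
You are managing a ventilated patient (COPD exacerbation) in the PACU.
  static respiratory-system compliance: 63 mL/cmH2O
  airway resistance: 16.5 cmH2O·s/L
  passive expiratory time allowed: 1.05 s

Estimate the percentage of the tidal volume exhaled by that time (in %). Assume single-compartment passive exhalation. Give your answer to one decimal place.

63.6

τ = R × C = 16.5 × 63 mL/cmH2O = 16.5 × 0.063 L/cmH2O = 1.04 s.
Passive exhalation: V(t)/V₀ = e^(−t/τ) = e^(−1.05/1.04) = 0.3644.
Fraction exhaled = 1 − 0.3644 = 0.6356 → 63.56%.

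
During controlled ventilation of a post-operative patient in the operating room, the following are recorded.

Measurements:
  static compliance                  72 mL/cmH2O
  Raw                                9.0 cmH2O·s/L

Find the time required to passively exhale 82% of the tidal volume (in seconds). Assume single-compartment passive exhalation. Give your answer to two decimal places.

1.11

τ = R × C = 9.0 × 72 mL/cmH2O = 9.0 × 0.072 L/cmH2O = 0.648 s.
Exhaled fraction f = 1 − e^(−t/τ) → t = −τ·ln(1 − f) = −0.648·ln(0.18) = 1.111 s.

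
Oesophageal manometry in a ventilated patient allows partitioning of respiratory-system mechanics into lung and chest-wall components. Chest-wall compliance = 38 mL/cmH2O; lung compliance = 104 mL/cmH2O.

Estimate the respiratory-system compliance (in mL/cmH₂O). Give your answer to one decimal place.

Lung and chest wall are elastances in series: 1/Crs = 1/CL + 1/Ccw.
1/Crs = 1/104 + 1/38 = 0.03593.
Crs = 27.832 mL/cmH2O.

27.8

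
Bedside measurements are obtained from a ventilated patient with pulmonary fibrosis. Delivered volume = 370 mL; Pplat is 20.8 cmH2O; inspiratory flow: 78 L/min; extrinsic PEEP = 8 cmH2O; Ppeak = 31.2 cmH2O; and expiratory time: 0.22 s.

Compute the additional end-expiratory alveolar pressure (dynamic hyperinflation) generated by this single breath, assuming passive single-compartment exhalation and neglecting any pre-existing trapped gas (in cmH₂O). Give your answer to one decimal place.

Flow: 78 L/min ÷ 60 = 1.3 L/s.
R = (PIP − Pplat)/V̇ = (31.2 − 20.8) / 1.3 = 10.4/1.3 = 8.0 cmH2O·s/L.
C = Vt/(Pplat − PEEP) = 370.0 / (20.8 − 8) = 370.0/12.8 = 28.906 mL/cmH2O.
τ = R × C = 8.0 × 0.02891 L/cmH2O = 0.2313 s.
Fraction remaining = e^(−Te/τ) = e^(−0.22/0.2313) = 0.3863; trapped volume = 370.0 × 0.3863 = 142.93 mL.
Additional alveolar pressure from trapping ≈ V_trapped / C = 142.93 / 28.906 = 4.945 cmH2O.

4.9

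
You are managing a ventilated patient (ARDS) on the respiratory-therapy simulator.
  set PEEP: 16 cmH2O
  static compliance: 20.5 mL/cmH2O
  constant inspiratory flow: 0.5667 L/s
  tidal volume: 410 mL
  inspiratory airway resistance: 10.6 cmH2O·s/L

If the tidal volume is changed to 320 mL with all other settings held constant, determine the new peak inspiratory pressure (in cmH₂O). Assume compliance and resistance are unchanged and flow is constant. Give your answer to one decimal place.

37.6

PIP = Vt/C + R·V̇ + PEEP (constant-flow equation of motion).
Only the elastic term changes: ΔPIP = ΔVt / C = (320 − 410) / 20.5 = -4.39 cmH2O.
Original PIP = 410/20.5 + 10.6×0.5667 + 16 = 42.007 cmH2O; new PIP = 42.007 + (-4.39) = 37.617 cmH2O.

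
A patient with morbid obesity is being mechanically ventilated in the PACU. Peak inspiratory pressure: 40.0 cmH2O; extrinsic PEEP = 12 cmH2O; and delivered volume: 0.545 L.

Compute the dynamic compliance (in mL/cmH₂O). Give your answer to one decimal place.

19.5

Dynamic compliance = Vt / (PIP − PEEP) = 545 / (40.0 − 12) = 545 / 28.0 = 19.464 mL/cmH2O.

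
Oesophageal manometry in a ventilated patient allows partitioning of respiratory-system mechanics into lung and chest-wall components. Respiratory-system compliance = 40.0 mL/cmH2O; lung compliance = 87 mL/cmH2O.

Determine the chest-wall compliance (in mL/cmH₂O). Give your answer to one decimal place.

1/Ccw = 1/Crs − 1/CL.
1/Ccw = 1/40.0 − 1/87 = 0.01351.
Ccw = 74.019 mL/cmH2O.

74.0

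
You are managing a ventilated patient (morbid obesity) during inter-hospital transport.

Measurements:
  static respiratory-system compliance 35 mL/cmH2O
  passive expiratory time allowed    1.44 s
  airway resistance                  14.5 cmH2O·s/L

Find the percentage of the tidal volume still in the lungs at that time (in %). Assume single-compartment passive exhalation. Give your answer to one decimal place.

5.9

τ = R × C = 14.5 × 35 mL/cmH2O = 14.5 × 0.035 L/cmH2O = 0.5075 s.
Passive exhalation: V(t)/V₀ = e^(−t/τ) = e^(−1.44/0.5075) = 0.05858.
Fraction remaining = 0.05858 → 5.858%.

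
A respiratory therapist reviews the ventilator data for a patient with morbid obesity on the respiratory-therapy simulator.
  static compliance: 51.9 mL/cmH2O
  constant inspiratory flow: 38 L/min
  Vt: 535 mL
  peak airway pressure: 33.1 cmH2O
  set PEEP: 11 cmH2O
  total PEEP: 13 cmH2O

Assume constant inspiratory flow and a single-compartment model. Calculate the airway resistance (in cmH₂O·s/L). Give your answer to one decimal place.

15.5

Flow: 38 L/min ÷ 60 = 0.6333 L/s.
Total PEEP = 13 cmH2O (set 11 + intrinsic 2); this is the baseline alveolar pressure.
Equation of motion (constant flow): PIP = Vt/C + R·V̇ + PEEP.
R·V̇ = PIP − Vt/C − PEEP = 33.1 − 535/51.9 − 13 = 33.1 − 10.308 − 13 = 9.792 cmH2O.
R = 9.792 / 0.6333 = 15.462 cmH2O·s/L.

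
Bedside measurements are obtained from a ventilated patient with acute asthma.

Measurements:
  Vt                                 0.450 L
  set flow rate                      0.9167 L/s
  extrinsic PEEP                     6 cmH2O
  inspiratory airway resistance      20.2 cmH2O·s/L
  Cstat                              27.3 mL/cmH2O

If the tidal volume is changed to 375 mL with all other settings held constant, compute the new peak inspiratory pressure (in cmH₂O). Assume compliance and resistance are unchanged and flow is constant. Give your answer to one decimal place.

38.3

PIP = Vt/C + R·V̇ + PEEP (constant-flow equation of motion).
Only the elastic term changes: ΔPIP = ΔVt / C = (375 − 450) / 27.3 = -2.747 cmH2O.
Original PIP = 450/27.3 + 20.2×0.9167 + 6 = 41.001 cmH2O; new PIP = 41.001 + (-2.747) = 38.254 cmH2O.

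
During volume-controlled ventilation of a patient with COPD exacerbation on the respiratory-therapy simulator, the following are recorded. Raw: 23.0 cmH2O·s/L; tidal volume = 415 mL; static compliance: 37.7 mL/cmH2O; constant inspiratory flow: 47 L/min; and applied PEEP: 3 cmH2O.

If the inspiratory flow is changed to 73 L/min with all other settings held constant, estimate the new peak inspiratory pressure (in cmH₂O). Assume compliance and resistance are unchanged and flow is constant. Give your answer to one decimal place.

Flow: 47 L/min ÷ 60 = 0.7833 L/s.
New flow: 73 L/min ÷ 60 = 1.2167 L/s.
PIP = Vt/C + R·V̇ + PEEP (constant-flow equation of motion).
Only the resistive term changes: ΔPIP = R × ΔV̇ = 23.0 × (1.2167 − 0.7833) = 23.0 × 0.4334 = 9.968 cmH2O.
Original PIP = 415/37.7 + 23.0×0.7833 + 3 = 32.024 cmH2O; new PIP = 32.024 + (9.968) = 41.992 cmH2O.

42.0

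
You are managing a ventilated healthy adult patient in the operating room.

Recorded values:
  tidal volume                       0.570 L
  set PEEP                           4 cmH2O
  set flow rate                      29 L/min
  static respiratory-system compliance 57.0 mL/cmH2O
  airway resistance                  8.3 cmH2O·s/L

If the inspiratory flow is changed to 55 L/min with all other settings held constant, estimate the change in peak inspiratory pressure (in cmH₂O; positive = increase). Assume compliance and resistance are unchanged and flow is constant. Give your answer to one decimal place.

Flow: 29 L/min ÷ 60 = 0.4833 L/s.
New flow: 55 L/min ÷ 60 = 0.9167 L/s.
PIP = Vt/C + R·V̇ + PEEP (constant-flow equation of motion).
Only the resistive term changes: ΔPIP = R × ΔV̇ = 8.3 × (0.9167 − 0.4833) = 8.3 × 0.4334 = 3.597 cmH2O.

3.6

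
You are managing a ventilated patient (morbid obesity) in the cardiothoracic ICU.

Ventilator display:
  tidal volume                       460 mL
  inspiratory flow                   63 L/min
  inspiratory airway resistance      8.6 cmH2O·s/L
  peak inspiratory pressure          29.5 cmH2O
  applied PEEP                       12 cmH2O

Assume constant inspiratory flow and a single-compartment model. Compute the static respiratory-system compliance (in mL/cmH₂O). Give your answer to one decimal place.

54.3

Flow: 63 L/min ÷ 60 = 1.05 L/s.
Equation of motion (constant flow): PIP = Vt/C + R·V̇ + PEEP.
Vt/C = PIP − R·V̇ − PEEP = 29.5 − 8.6×1.05 − 12 = 29.5 − 9.03 − 12 = 8.47 cmH2O.
C = Vt / 8.47 = 460 / 8.47 = 54.309 mL/cmH2O.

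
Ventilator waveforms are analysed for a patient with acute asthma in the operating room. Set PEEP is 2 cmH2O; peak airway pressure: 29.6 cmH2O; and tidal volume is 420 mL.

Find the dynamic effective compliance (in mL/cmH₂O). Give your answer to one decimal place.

Dynamic compliance = Vt / (PIP − PEEP) = 420 / (29.6 − 2) = 420 / 27.6 = 15.217 mL/cmH2O.

15.2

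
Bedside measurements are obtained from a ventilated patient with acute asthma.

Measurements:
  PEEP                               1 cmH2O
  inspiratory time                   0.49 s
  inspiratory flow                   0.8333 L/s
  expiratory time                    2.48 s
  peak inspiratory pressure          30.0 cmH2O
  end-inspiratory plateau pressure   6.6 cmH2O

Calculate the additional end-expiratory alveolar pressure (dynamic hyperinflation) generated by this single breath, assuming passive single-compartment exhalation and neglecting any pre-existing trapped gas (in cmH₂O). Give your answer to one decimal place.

Vt = flow × Ti = 0.8333 L/s × 0.49 s × 1000 mL/L = 408.32 mL.
R = (PIP − Pplat)/V̇ = (30.0 − 6.6) / 0.8333 = 23.4/0.8333 = 28.081 cmH2O·s/L.
C = Vt/(Pplat − PEEP) = 408.32 / (6.6 − 1) = 408.32/5.6 = 72.914 mL/cmH2O.
τ = R × C = 28.081 × 0.07291 L/cmH2O = 2.047 s.
Fraction remaining = e^(−Te/τ) = e^(−2.48/2.047) = 0.2977; trapped volume = 408.32 × 0.2977 = 121.56 mL.
Additional alveolar pressure from trapping ≈ V_trapped / C = 121.56 / 72.914 = 1.667 cmH2O.

1.7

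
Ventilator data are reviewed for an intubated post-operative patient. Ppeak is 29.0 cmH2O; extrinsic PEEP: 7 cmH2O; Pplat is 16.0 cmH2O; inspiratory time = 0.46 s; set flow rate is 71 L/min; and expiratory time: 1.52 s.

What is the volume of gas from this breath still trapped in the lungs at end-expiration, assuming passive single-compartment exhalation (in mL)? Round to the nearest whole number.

55

Flow: 71 L/min ÷ 60 = 1.1833 L/s.
Vt = flow × Ti = 1.1833 L/s × 0.46 s × 1000 mL/L = 544.32 mL.
R = (PIP − Pplat)/V̇ = (29.0 − 16.0) / 1.1833 = 13.0/1.1833 = 10.986 cmH2O·s/L.
C = Vt/(Pplat − PEEP) = 544.32 / (16.0 − 7) = 544.32/9.0 = 60.48 mL/cmH2O.
τ = R × C = 10.986 × 0.06048 L/cmH2O = 0.6644 s.
Fraction remaining = e^(−Te/τ) = e^(−1.52/0.6644) = 0.1015.
Trapped volume = 544.32 × 0.1015 = 55.248 mL.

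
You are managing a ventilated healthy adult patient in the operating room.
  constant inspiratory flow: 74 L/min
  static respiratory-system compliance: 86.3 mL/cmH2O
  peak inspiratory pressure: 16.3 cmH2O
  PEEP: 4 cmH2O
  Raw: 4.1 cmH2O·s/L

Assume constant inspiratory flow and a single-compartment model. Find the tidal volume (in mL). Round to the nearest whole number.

625

Flow: 74 L/min ÷ 60 = 1.2333 L/s.
Equation of motion (constant flow): PIP = Vt/C + R·V̇ + PEEP.
Vt/C = PIP − R·V̇ − PEEP = 16.3 − 5.057 − 4 = 7.243 cmH2O.
Vt = C × 7.243 = 86.3 × 7.243 = 625.07 mL.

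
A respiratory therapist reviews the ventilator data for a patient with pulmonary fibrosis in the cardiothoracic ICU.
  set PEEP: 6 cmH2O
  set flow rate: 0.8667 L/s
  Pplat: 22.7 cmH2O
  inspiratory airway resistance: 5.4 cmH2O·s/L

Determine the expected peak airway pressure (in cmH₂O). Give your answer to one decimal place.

PIP = Pplat + Raw × flow = 22.7 + 5.4 × 0.8667 = 22.7 + 4.68 = 27.38 cmH2O.

27.4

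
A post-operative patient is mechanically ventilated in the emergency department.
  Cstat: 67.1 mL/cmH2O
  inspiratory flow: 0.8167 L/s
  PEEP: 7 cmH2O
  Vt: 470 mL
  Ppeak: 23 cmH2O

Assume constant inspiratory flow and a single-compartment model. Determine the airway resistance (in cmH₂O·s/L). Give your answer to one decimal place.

Equation of motion (constant flow): PIP = Vt/C + R·V̇ + PEEP.
R·V̇ = PIP − Vt/C − PEEP = 23 − 470/67.1 − 7 = 23 − 7.004 − 7 = 8.996 cmH2O.
R = 8.996 / 0.8167 = 11.015 cmH2O·s/L.

11.0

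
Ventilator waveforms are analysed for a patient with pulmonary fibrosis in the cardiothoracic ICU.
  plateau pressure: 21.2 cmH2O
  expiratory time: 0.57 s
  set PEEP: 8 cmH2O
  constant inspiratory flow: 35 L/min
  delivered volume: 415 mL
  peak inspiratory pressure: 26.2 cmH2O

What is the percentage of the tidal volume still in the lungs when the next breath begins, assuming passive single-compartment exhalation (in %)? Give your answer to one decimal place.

Flow: 35 L/min ÷ 60 = 0.5833 L/s.
R = (PIP − Pplat)/V̇ = (26.2 − 21.2) / 0.5833 = 5.0/0.5833 = 8.572 cmH2O·s/L.
C = Vt/(Pplat − PEEP) = 415.0 / (21.2 − 8) = 415.0/13.2 = 31.439 mL/cmH2O.
τ = R × C = 8.572 × 0.03144 L/cmH2O = 0.2695 s.
Fraction remaining at end-expiration = e^(−Te/τ) = e^(−0.57/0.2695) = 0.1206 → 12.06%.

12.1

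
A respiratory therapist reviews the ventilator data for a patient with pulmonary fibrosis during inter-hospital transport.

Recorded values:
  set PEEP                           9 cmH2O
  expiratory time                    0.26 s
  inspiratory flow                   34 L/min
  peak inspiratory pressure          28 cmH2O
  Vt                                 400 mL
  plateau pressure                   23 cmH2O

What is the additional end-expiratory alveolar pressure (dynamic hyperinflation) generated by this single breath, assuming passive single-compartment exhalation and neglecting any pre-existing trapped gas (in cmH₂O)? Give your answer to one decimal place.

Flow: 34 L/min ÷ 60 = 0.5667 L/s.
R = (PIP − Pplat)/V̇ = (28 − 23) / 0.5667 = 5.0/0.5667 = 8.823 cmH2O·s/L.
C = Vt/(Pplat − PEEP) = 400.0 / (23 − 9) = 400.0/14.0 = 28.571 mL/cmH2O.
τ = R × C = 8.823 × 0.02857 L/cmH2O = 0.2521 s.
Fraction remaining = e^(−Te/τ) = e^(−0.26/0.2521) = 0.3565; trapped volume = 400.0 × 0.3565 = 142.6 mL.
Additional alveolar pressure from trapping ≈ V_trapped / C = 142.6 / 28.571 = 4.991 cmH2O.

5.0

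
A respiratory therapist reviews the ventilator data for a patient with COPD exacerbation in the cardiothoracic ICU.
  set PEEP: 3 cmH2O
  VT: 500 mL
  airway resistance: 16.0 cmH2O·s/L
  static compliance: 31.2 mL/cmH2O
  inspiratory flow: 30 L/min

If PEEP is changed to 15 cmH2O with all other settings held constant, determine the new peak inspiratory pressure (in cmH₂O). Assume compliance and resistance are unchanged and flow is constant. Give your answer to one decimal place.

Flow: 30 L/min ÷ 60 = 0.5 L/s.
PIP = Vt/C + R·V̇ + PEEP (constant-flow equation of motion).
Only the baseline term changes: ΔPIP = ΔPEEP = 15 − 3 = 12.0 cmH2O.
Original PIP = 500/31.2 + 16.0×0.5 + 3 = 27.026 cmH2O; new PIP = 27.026 + (12.0) = 39.026 cmH2O.

39.0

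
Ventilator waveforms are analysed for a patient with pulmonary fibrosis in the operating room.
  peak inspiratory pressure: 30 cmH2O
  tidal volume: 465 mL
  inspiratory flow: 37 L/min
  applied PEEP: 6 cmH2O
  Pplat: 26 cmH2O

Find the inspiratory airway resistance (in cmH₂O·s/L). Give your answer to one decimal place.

6.5

Flow: 37 L/min ÷ 60 = 0.6167 L/s.
Raw = (PIP − Pplat) / flow = (30 − 26) / 0.6167 = 4.0 / 0.6167 = 6.486 cmH2O·s/L.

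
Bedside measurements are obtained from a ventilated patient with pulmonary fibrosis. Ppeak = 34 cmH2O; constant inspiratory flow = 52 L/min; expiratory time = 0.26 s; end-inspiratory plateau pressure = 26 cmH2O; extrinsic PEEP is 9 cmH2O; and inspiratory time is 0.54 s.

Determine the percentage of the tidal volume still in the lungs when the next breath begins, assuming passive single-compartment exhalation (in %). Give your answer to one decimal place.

35.9

Flow: 52 L/min ÷ 60 = 0.8667 L/s.
Vt = flow × Ti = 0.8667 L/s × 0.54 s × 1000 mL/L = 468.02 mL.
R = (PIP − Pplat)/V̇ = (34 − 26) / 0.8667 = 8.0/0.8667 = 9.23 cmH2O·s/L.
C = Vt/(Pplat − PEEP) = 468.02 / (26 − 9) = 468.02/17.0 = 27.531 mL/cmH2O.
τ = R × C = 9.23 × 0.02753 L/cmH2O = 0.2541 s.
Fraction remaining at end-expiration = e^(−Te/τ) = e^(−0.26/0.2541) = 0.3594 → 35.94%.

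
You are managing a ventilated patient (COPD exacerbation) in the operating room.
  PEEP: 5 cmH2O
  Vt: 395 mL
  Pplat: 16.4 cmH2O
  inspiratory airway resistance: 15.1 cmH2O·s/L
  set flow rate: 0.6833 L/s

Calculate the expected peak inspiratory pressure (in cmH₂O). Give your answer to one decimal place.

PIP = Pplat + Raw × flow = 16.4 + 15.1 × 0.6833 = 16.4 + 10.318 = 26.718 cmH2O.

26.7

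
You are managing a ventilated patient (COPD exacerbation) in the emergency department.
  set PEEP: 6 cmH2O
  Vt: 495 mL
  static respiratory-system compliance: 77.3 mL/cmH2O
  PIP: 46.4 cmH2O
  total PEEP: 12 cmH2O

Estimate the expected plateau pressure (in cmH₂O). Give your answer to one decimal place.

End-expiratory occlusion gives total PEEP = 12 cmH2O (intrinsic PEEP = 12 − 6 = 6). Use total PEEP for the elastic gradient.
Pplat = PEEPtotal + Vt / Cstat = 12 + 495 / 77.3 = 12 + 6.404 = 18.404 cmH2O.

18.4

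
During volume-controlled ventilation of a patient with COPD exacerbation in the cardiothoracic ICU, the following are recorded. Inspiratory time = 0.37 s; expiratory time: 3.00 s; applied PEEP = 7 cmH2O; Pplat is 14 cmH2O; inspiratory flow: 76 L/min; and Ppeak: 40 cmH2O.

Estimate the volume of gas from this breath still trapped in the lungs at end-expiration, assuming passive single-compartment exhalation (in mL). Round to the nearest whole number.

53

Flow: 76 L/min ÷ 60 = 1.2667 L/s.
Vt = flow × Ti = 1.2667 L/s × 0.37 s × 1000 mL/L = 468.68 mL.
R = (PIP − Pplat)/V̇ = (40 − 14) / 1.2667 = 26.0/1.2667 = 20.526 cmH2O·s/L.
C = Vt/(Pplat − PEEP) = 468.68 / (14 − 7) = 468.68/7.0 = 66.954 mL/cmH2O.
τ = R × C = 20.526 × 0.06695 L/cmH2O = 1.374 s.
Fraction remaining = e^(−Te/τ) = e^(−3.00/1.374) = 0.1127.
Trapped volume = 468.68 × 0.1127 = 52.82 mL.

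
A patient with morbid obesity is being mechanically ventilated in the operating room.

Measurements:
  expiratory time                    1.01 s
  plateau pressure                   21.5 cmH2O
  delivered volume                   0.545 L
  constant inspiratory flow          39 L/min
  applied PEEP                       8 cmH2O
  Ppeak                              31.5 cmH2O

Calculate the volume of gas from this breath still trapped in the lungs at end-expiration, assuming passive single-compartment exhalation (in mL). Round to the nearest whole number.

Flow: 39 L/min ÷ 60 = 0.65 L/s.
R = (PIP − Pplat)/V̇ = (31.5 − 21.5) / 0.65 = 10.0/0.65 = 15.385 cmH2O·s/L.
C = Vt/(Pplat − PEEP) = 545.0 / (21.5 − 8) = 545.0/13.5 = 40.37 mL/cmH2O.
τ = R × C = 15.385 × 0.04037 L/cmH2O = 0.6211 s.
Fraction remaining = e^(−Te/τ) = e^(−1.01/0.6211) = 0.1967.
Trapped volume = 545.0 × 0.1967 = 107.2 mL.

107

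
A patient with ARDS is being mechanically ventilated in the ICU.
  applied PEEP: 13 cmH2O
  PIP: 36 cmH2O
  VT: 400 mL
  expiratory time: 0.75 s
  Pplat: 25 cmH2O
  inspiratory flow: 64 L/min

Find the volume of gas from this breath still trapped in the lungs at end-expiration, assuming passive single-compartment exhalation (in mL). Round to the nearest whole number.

45

Flow: 64 L/min ÷ 60 = 1.0667 L/s.
R = (PIP − Pplat)/V̇ = (36 − 25) / 1.0667 = 11.0/1.0667 = 10.312 cmH2O·s/L.
C = Vt/(Pplat − PEEP) = 400.0 / (25 − 13) = 400.0/12.0 = 33.333 mL/cmH2O.
τ = R × C = 10.312 × 0.03333 L/cmH2O = 0.3437 s.
Fraction remaining = e^(−Te/τ) = e^(−0.75/0.3437) = 0.1128.
Trapped volume = 400.0 × 0.1128 = 45.12 mL.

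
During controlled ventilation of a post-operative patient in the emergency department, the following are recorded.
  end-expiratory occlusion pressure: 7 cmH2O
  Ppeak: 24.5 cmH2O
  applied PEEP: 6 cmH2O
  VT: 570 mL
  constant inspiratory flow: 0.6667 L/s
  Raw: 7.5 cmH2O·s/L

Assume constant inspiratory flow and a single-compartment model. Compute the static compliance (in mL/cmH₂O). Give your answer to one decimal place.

Total PEEP = 7 cmH2O (set 6 + intrinsic 1); this is the baseline alveolar pressure.
Equation of motion (constant flow): PIP = Vt/C + R·V̇ + PEEP.
Vt/C = PIP − R·V̇ − PEEP = 24.5 − 7.5×0.6667 − 7 = 24.5 − 5.0 − 7 = 12.5 cmH2O.
C = Vt / 12.5 = 570 / 12.5 = 45.6 mL/cmH2O.

45.6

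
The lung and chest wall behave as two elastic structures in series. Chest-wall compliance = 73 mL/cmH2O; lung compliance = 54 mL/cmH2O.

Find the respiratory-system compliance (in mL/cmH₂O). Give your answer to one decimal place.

31.0

Lung and chest wall are elastances in series: 1/Crs = 1/CL + 1/Ccw.
1/Crs = 1/54 + 1/73 = 0.03222.
Crs = 31.037 mL/cmH2O.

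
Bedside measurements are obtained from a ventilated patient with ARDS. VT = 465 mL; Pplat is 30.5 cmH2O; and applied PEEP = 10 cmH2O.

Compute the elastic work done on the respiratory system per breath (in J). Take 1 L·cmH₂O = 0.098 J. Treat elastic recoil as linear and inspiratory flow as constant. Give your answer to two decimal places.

Elastic work ≈ ½ × (Pplat − PEEP) × Vt = 0.5 × (30.5 − 10) × 0.465 L = 0.5 × 20.5 × 0.465 = 4.766 L·cmH2O.
× 0.098 J/(L·cmH2O) → 0.4671 J.

0.47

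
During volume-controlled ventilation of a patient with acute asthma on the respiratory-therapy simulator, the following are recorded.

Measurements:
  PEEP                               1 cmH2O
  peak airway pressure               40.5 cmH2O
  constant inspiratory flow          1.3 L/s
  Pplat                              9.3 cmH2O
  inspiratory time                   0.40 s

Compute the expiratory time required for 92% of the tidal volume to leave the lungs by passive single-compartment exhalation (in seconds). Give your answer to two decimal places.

3.80

Vt = flow × Ti = 1.3 L/s × 0.40 s × 1000 mL/L = 520.0 mL.
R = (PIP − Pplat)/V̇ = (40.5 − 9.3) / 1.3 = 31.2/1.3 = 24.0 cmH2O·s/L.
C = Vt/(Pplat − PEEP) = 520.0 / (9.3 − 1) = 520.0/8.3 = 62.651 mL/cmH2O.
τ = R × C = 24.0 × 0.06265 L/cmH2O = 1.504 s.
t = −τ·ln(1 − 0.92) = −1.504·ln(0.08) = 3.799 s.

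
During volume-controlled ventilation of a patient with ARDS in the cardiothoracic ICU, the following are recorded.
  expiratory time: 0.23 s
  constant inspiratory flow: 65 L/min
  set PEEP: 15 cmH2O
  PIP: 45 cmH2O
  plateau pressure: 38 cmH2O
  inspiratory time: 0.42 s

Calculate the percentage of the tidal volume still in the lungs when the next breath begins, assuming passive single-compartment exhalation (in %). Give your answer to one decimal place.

Flow: 65 L/min ÷ 60 = 1.0833 L/s.
Vt = flow × Ti = 1.0833 L/s × 0.42 s × 1000 mL/L = 454.99 mL.
R = (PIP − Pplat)/V̇ = (45 − 38) / 1.0833 = 7.0/1.0833 = 6.462 cmH2O·s/L.
C = Vt/(Pplat − PEEP) = 454.99 / (38 − 15) = 454.99/23.0 = 19.782 mL/cmH2O.
τ = R × C = 6.462 × 0.01978 L/cmH2O = 0.1278 s.
Fraction remaining at end-expiration = e^(−Te/τ) = e^(−0.23/0.1278) = 0.1654 → 16.54%.

16.5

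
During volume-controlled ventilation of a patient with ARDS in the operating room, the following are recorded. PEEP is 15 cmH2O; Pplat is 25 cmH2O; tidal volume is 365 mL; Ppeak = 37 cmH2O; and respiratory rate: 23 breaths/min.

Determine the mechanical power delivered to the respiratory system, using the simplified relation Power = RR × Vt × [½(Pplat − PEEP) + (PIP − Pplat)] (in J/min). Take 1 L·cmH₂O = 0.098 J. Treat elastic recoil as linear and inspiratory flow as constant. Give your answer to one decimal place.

14.0

Per-breath work = Vt × [½(Pplat−PEEP) + (PIP−Pplat)] = 0.365 × [0.5×10.0 + 12.0] = 0.365 × 17.0 = 6.205 L·cmH2O.
Power = 23 × 6.205 = 142.72 L·cmH2O/min.
× 0.098 J/(L·cmH2O) → 13.987 J/min.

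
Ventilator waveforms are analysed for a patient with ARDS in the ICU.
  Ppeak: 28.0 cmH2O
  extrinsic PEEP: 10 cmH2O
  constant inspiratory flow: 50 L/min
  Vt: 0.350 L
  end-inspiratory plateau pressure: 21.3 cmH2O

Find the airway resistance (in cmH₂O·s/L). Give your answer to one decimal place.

Flow: 50 L/min ÷ 60 = 0.8333 L/s.
Raw = (PIP − Pplat) / flow = (28.0 − 21.3) / 0.8333 = 6.7 / 0.8333 = 8.04 cmH2O·s/L.

8.0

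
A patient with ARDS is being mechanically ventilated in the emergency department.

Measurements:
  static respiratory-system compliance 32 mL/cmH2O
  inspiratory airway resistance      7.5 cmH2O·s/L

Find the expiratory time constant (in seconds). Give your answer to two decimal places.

0.24

τ = R × C = 7.5 × 32 mL/cmH2O = 7.5 × 0.032 L/cmH2O = 0.24 s.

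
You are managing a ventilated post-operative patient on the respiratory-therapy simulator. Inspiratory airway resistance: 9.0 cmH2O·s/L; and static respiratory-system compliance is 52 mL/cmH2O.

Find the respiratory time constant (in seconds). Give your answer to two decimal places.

0.47

τ = R × C = 9.0 × 52 mL/cmH2O = 9.0 × 0.052 L/cmH2O = 0.468 s.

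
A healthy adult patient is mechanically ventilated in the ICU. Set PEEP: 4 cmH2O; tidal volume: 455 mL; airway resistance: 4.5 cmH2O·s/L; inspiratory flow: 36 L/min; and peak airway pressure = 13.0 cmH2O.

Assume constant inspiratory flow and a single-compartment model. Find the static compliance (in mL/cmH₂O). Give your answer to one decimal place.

72.2

Flow: 36 L/min ÷ 60 = 0.6 L/s.
Equation of motion (constant flow): PIP = Vt/C + R·V̇ + PEEP.
Vt/C = PIP − R·V̇ − PEEP = 13.0 − 4.5×0.6 − 4 = 13.0 − 2.7 − 4 = 6.3 cmH2O.
C = Vt / 6.3 = 455 / 6.3 = 72.222 mL/cmH2O.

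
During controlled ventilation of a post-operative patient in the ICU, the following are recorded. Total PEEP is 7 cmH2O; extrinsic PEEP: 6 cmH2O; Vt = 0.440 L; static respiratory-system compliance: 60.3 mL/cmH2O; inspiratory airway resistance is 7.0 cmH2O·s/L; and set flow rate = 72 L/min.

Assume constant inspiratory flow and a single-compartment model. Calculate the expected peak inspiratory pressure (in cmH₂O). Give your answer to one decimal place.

Flow: 72 L/min ÷ 60 = 1.2 L/s.
Total PEEP = 7 cmH2O (set 6 + intrinsic 1); this is the baseline alveolar pressure.
Equation of motion (constant flow): PIP = Vt/C + R·V̇ + PEEP.
PIP = 440/60.3 + 7.0×1.2 + 7 = 7.297 + 8.4 + 7 = 22.697 cmH2O.

22.7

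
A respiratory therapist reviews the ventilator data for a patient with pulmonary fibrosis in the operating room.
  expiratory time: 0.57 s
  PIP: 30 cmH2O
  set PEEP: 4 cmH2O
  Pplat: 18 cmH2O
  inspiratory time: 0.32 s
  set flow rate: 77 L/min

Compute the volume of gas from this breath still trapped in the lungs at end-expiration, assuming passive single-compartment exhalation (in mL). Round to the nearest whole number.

Flow: 77 L/min ÷ 60 = 1.2833 L/s.
Vt = flow × Ti = 1.2833 L/s × 0.32 s × 1000 mL/L = 410.66 mL.
R = (PIP − Pplat)/V̇ = (30 − 18) / 1.2833 = 12.0/1.2833 = 9.351 cmH2O·s/L.
C = Vt/(Pplat − PEEP) = 410.66 / (18 − 4) = 410.66/14.0 = 29.333 mL/cmH2O.
τ = R × C = 9.351 × 0.02933 L/cmH2O = 0.2743 s.
Fraction remaining = e^(−Te/τ) = e^(−0.57/0.2743) = 0.1252.
Trapped volume = 410.66 × 0.1252 = 51.415 mL.

51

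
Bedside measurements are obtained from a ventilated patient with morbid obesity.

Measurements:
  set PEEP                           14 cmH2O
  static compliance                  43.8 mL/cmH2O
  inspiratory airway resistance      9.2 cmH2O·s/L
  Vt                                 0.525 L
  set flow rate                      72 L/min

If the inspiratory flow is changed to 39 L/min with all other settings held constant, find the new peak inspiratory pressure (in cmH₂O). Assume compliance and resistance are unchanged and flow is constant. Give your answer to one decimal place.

Flow: 72 L/min ÷ 60 = 1.2 L/s.
New flow: 39 L/min ÷ 60 = 0.65 L/s.
PIP = Vt/C + R·V̇ + PEEP (constant-flow equation of motion).
Only the resistive term changes: ΔPIP = R × ΔV̇ = 9.2 × (0.65 − 1.2) = 9.2 × -0.55 = -5.06 cmH2O.
Original PIP = 525/43.8 + 9.2×1.2 + 14 = 37.026 cmH2O; new PIP = 37.026 + (-5.06) = 31.966 cmH2O.

32.0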